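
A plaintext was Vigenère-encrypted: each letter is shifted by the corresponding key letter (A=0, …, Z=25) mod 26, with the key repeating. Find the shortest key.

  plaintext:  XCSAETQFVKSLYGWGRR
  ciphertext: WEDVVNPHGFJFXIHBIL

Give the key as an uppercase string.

ZCLVRU

  i= 0: W-X = 25 → Z
  i= 1: E-C =  2 → C
  i= 2: D-S = 11 → L
  i= 3: V-A = 21 → V
  i= 4: V-E = 17 → R
  i= 5: N-T = 20 → U
  i= 6: P-Q = 25 → Z
  i= 7: H-F =  2 → C
  i= 8: G-V = 11 → L
  i= 9: F-K = 21 → V
  i=10: J-S = 17 → R
  i=11: F-L = 20 → U
  i=12: X-Y = 25 → Z
  i=13: I-G =  2 → C
  i=14: H-W = 11 → L
  i=15: B-G = 21 → V
  i=16: I-R = 17 → R
  i=17: L-R = 20 → U
  shifts repeat with period 6: ZCLVRU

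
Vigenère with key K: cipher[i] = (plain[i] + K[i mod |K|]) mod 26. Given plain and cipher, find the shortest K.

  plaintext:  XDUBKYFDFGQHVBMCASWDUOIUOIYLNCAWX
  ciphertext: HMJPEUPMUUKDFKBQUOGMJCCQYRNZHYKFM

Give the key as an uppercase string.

KJPOUW

  i= 0: H-X = 10 → K
  i= 1: M-D =  9 → J
  i= 2: J-U = 15 → P
  i= 3: P-B = 14 → O
  i= 4: E-K = 20 → U
  i= 5: U-Y = 22 → W
  i= 6: P-F = 10 → K
  i= 7: M-D =  9 → J
  i= 8: U-F = 15 → P
  i= 9: U-G = 14 → O
  i=10: K-Q = 20 → U
  i=11: D-H = 22 → W
  i=12: F-V = 10 → K
  i=13: K-B =  9 → J
  i=14: B-M = 15 → P
  i=15: Q-C = 14 → O
  i=16: U-A = 20 → U
  i=17: O-S = 22 → W
  i=18: G-W = 10 → K
  i=19: M-D =  9 → J
  i=20: J-U = 15 → P
  i=21: C-O = 14 → O
  i=22: C-I = 20 → U
  i=23: Q-U = 22 → W
  i=24: Y-O = 10 → K
  i=25: R-I =  9 → J
  i=26: N-Y = 15 → P
  i=27: Z-L = 14 → O
  i=28: H-N = 20 → U
  i=29: Y-C = 22 → W
  i=30: K-A = 10 → K
  i=31: F-W =  9 → J
  i=32: M-X = 15 → P
  shifts repeat with period 6: KJPOUW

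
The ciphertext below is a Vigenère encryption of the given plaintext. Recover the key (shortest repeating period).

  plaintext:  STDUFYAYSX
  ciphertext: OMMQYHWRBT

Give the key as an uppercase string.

  i= 0: O-S = 22 → W
  i= 1: M-T = 19 → T
  i= 2: M-D =  9 → J
  i= 3: Q-U = 22 → W
  i= 4: Y-F = 19 → T
  i= 5: H-Y =  9 → J
  i= 6: W-A = 22 → W
  i= 7: R-Y = 19 → T
  i= 8: B-S =  9 → J
  i= 9: T-X = 22 → W
  shifts repeat with period 3: WTJ

WTJ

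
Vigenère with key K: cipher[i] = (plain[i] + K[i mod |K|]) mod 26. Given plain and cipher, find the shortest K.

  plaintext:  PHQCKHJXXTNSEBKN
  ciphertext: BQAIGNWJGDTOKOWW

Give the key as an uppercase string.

  i= 0: B-P = 12 → M
  i= 1: Q-H =  9 → J
  i= 2: A-Q = 10 → K
  i= 3: I-C =  6 → G
  i= 4: G-K = 22 → W
  i= 5: N-H =  6 → G
  i= 6: W-J = 13 → N
  i= 7: J-X = 12 → M
  i= 8: G-X =  9 → J
  i= 9: D-T = 10 → K
  i=10: T-N =  6 → G
  i=11: O-S = 22 → W
  i=12: K-E =  6 → G
  i=13: O-B = 13 → N
  i=14: W-K = 12 → M
  i=15: W-N =  9 → J
  shifts repeat with period 7: MJKGWGN

MJKGWGN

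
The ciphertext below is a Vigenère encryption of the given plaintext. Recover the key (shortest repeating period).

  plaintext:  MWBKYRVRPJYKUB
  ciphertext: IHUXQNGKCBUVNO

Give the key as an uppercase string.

WLTNS

  i= 0: I-M = 22 → W
  i= 1: H-W = 11 → L
  i= 2: U-B = 19 → T
  i= 3: X-K = 13 → N
  i= 4: Q-Y = 18 → S
  i= 5: N-R = 22 → W
  i= 6: G-V = 11 → L
  i= 7: K-R = 19 → T
  i= 8: C-P = 13 → N
  i= 9: B-J = 18 → S
  i=10: U-Y = 22 → W
  i=11: V-K = 11 → L
  i=12: N-U = 19 → T
  i=13: O-B = 13 → N
  shifts repeat with period 5: WLTNS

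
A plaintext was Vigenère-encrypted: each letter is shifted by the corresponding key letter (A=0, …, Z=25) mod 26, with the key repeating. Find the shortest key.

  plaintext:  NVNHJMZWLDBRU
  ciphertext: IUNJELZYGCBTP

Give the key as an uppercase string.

  i= 0: I-N = 21 → V
  i= 1: U-V = 25 → Z
  i= 2: N-N =  0 → A
  i= 3: J-H =  2 → C
  i= 4: E-J = 21 → V
  i= 5: L-M = 25 → Z
  i= 6: Z-Z =  0 → A
  i= 7: Y-W =  2 → C
  i= 8: G-L = 21 → V
  i= 9: C-D = 25 → Z
  i=10: B-B =  0 → A
  i=11: T-R =  2 → C
  i=12: P-U = 21 → V
  shifts repeat with period 4: VZAC

VZAC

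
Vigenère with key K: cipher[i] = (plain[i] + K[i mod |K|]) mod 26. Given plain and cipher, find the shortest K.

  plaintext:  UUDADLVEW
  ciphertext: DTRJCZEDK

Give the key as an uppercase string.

JZO

  i= 0: D-U =  9 → J
  i= 1: T-U = 25 → Z
  i= 2: R-D = 14 → O
  i= 3: J-A =  9 → J
  i= 4: C-D = 25 → Z
  i= 5: Z-L = 14 → O
  i= 6: E-V =  9 → J
  i= 7: D-E = 25 → Z
  i= 8: K-W = 14 → O
  shifts repeat with period 3: JZO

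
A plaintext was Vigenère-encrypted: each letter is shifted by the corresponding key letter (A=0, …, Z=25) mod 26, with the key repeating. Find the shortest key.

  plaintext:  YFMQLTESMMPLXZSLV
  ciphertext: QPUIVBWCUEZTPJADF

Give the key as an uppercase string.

  i= 0: Q-Y = 18 → S
  i= 1: P-F = 10 → K
  i= 2: U-M =  8 → I
  i= 3: I-Q = 18 → S
  i= 4: V-L = 10 → K
  i= 5: B-T =  8 → I
  i= 6: W-E = 18 → S
  i= 7: C-S = 10 → K
  i= 8: U-M =  8 → I
  i= 9: E-M = 18 → S
  i=10: Z-P = 10 → K
  i=11: T-L =  8 → I
  i=12: P-X = 18 → S
  i=13: J-Z = 10 → K
  i=14: A-S =  8 → I
  i=15: D-L = 18 → S
  i=16: F-V = 10 → K
  shifts repeat with period 3: SKI

SKI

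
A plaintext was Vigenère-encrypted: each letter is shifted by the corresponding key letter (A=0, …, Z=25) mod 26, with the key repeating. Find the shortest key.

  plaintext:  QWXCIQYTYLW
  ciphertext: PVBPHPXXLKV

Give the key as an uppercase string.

  i= 0: P-Q = 25 → Z
  i= 1: V-W = 25 → Z
  i= 2: B-X =  4 → E
  i= 3: P-C = 13 → N
  i= 4: H-I = 25 → Z
  i= 5: P-Q = 25 → Z
  i= 6: X-Y = 25 → Z
  i= 7: X-T =  4 → E
  i= 8: L-Y = 13 → N
  i= 9: K-L = 25 → Z
  i=10: V-W = 25 → Z
  shifts repeat with period 5: ZZENZ

ZZENZ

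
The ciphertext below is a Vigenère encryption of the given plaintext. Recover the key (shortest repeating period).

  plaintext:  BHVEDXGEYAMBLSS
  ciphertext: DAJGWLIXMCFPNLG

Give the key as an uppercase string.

CTO

  i= 0: D-B =  2 → C
  i= 1: A-H = 19 → T
  i= 2: J-V = 14 → O
  i= 3: G-E =  2 → C
  i= 4: W-D = 19 → T
  i= 5: L-X = 14 → O
  i= 6: I-G =  2 → C
  i= 7: X-E = 19 → T
  i= 8: M-Y = 14 → O
  i= 9: C-A =  2 → C
  i=10: F-M = 19 → T
  i=11: P-B = 14 → O
  i=12: N-L =  2 → C
  i=13: L-S = 19 → T
  i=14: G-S = 14 → O
  shifts repeat with period 3: CTO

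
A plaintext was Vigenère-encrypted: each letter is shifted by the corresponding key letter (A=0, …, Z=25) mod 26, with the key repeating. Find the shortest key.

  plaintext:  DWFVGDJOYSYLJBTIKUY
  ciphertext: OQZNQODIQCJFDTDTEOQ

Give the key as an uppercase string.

LUUSK

  i= 0: O-D = 11 → L
  i= 1: Q-W = 20 → U
  i= 2: Z-F = 20 → U
  i= 3: N-V = 18 → S
  i= 4: Q-G = 10 → K
  i= 5: O-D = 11 → L
  i= 6: D-J = 20 → U
  i= 7: I-O = 20 → U
  i= 8: Q-Y = 18 → S
  i= 9: C-S = 10 → K
  i=10: J-Y = 11 → L
  i=11: F-L = 20 → U
  i=12: D-J = 20 → U
  i=13: T-B = 18 → S
  i=14: D-T = 10 → K
  i=15: T-I = 11 → L
  i=16: E-K = 20 → U
  i=17: O-U = 20 → U
  i=18: Q-Y = 18 → S
  shifts repeat with period 5: LUUSK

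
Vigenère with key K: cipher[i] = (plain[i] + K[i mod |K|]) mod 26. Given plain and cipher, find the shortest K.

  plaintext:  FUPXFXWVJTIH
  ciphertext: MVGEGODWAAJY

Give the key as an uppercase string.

  i= 0: M-F =  7 → H
  i= 1: V-U =  1 → B
  i= 2: G-P = 17 → R
  i= 3: E-X =  7 → H
  i= 4: G-F =  1 → B
  i= 5: O-X = 17 → R
  i= 6: D-W =  7 → H
  i= 7: W-V =  1 → B
  i= 8: A-J = 17 → R
  i= 9: A-T =  7 → H
  i=10: J-I =  1 → B
  i=11: Y-H = 17 → R
  shifts repeat with period 3: HBR

HBR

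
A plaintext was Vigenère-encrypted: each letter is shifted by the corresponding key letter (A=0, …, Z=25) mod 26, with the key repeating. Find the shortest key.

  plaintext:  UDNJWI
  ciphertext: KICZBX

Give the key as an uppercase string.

  i= 0: K-U = 16 → Q
  i= 1: I-D =  5 → F
  i= 2: C-N = 15 → P
  i= 3: Z-J = 16 → Q
  i= 4: B-W =  5 → F
  i= 5: X-I = 15 → P
  shifts repeat with period 3: QFP

QFP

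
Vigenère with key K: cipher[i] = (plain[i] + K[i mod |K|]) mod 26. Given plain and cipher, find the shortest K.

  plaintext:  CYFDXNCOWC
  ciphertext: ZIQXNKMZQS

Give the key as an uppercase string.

  i= 0: Z-C = 23 → X
  i= 1: I-Y = 10 → K
  i= 2: Q-F = 11 → L
  i= 3: X-D = 20 → U
  i= 4: N-X = 16 → Q
  i= 5: K-N = 23 → X
  i= 6: M-C = 10 → K
  i= 7: Z-O = 11 → L
  i= 8: Q-W = 20 → U
  i= 9: S-C = 16 → Q
  shifts repeat with period 5: XKLUQ

XKLUQ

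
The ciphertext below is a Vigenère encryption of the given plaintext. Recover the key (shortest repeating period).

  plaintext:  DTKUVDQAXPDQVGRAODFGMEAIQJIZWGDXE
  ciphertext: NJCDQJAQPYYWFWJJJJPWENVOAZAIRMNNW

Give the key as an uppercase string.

KQSJVG

  i= 0: N-D = 10 → K
  i= 1: J-T = 16 → Q
  i= 2: C-K = 18 → S
  i= 3: D-U =  9 → J
  i= 4: Q-V = 21 → V
  i= 5: J-D =  6 → G
  i= 6: A-Q = 10 → K
  i= 7: Q-A = 16 → Q
  i= 8: P-X = 18 → S
  i= 9: Y-P =  9 → J
  i=10: Y-D = 21 → V
  i=11: W-Q =  6 → G
  i=12: F-V = 10 → K
  i=13: W-G = 16 → Q
  i=14: J-R = 18 → S
  i=15: J-A =  9 → J
  i=16: J-O = 21 → V
  i=17: J-D =  6 → G
  i=18: P-F = 10 → K
  i=19: W-G = 16 → Q
  i=20: E-M = 18 → S
  i=21: N-E =  9 → J
  i=22: V-A = 21 → V
  i=23: O-I =  6 → G
  i=24: A-Q = 10 → K
  i=25: Z-J = 16 → Q
  i=26: A-I = 18 → S
  i=27: I-Z =  9 → J
  i=28: R-W = 21 → V
  i=29: M-G =  6 → G
  i=30: N-D = 10 → K
  i=31: N-X = 16 → Q
  i=32: W-E = 18 → S
  shifts repeat with period 6: KQSJVG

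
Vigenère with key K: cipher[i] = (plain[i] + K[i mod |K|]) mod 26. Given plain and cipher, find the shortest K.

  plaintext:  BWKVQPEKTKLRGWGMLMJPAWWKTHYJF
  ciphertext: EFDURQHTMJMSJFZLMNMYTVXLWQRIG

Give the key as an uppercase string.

DJTZBB

  i= 0: E-B =  3 → D
  i= 1: F-W =  9 → J
  i= 2: D-K = 19 → T
  i= 3: U-V = 25 → Z
  i= 4: R-Q =  1 → B
  i= 5: Q-P =  1 → B
  i= 6: H-E =  3 → D
  i= 7: T-K =  9 → J
  i= 8: M-T = 19 → T
  i= 9: J-K = 25 → Z
  i=10: M-L =  1 → B
  i=11: S-R =  1 → B
  i=12: J-G =  3 → D
  i=13: F-W =  9 → J
  i=14: Z-G = 19 → T
  i=15: L-M = 25 → Z
  i=16: M-L =  1 → B
  i=17: N-M =  1 → B
  i=18: M-J =  3 → D
  i=19: Y-P =  9 → J
  i=20: T-A = 19 → T
  i=21: V-W = 25 → Z
  i=22: X-W =  1 → B
  i=23: L-K =  1 → B
  i=24: W-T =  3 → D
  i=25: Q-H =  9 → J
  i=26: R-Y = 19 → T
  i=27: I-J = 25 → Z
  i=28: G-F =  1 → B
  shifts repeat with period 6: DJTZBB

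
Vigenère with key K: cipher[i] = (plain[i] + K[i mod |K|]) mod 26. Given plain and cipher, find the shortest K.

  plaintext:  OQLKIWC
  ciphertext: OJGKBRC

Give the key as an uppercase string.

ATV

  i= 0: O-O =  0 → A
  i= 1: J-Q = 19 → T
  i= 2: G-L = 21 → V
  i= 3: K-K =  0 → A
  i= 4: B-I = 19 → T
  i= 5: R-W = 21 → V
  i= 6: C-C =  0 → A
  shifts repeat with period 3: ATV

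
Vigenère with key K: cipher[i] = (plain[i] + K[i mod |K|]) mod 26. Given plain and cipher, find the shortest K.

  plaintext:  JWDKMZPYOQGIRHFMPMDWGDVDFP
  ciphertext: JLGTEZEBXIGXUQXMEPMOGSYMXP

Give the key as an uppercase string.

  i= 0: J-J =  0 → A
  i= 1: L-W = 15 → P
  i= 2: G-D =  3 → D
  i= 3: T-K =  9 → J
  i= 4: E-M = 18 → S
  i= 5: Z-Z =  0 → A
  i= 6: E-P = 15 → P
  i= 7: B-Y =  3 → D
  i= 8: X-O =  9 → J
  i= 9: I-Q = 18 → S
  i=10: G-G =  0 → A
  i=11: X-I = 15 → P
  i=12: U-R =  3 → D
  i=13: Q-H =  9 → J
  i=14: X-F = 18 → S
  i=15: M-M =  0 → A
  i=16: E-P = 15 → P
  i=17: P-M =  3 → D
  i=18: M-D =  9 → J
  i=19: O-W = 18 → S
  i=20: G-G =  0 → A
  i=21: S-D = 15 → P
  i=22: Y-V =  3 → D
  i=23: M-D =  9 → J
  i=24: X-F = 18 → S
  i=25: P-P =  0 → A
  shifts repeat with period 5: APDJS

APDJS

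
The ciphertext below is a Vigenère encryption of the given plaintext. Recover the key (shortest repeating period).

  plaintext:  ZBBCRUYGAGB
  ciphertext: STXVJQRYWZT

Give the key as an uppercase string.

  i= 0: S-Z = 19 → T
  i= 1: T-B = 18 → S
  i= 2: X-B = 22 → W
  i= 3: V-C = 19 → T
  i= 4: J-R = 18 → S
  i= 5: Q-U = 22 → W
  i= 6: R-Y = 19 → T
  i= 7: Y-G = 18 → S
  i= 8: W-A = 22 → W
  i= 9: Z-G = 19 → T
  i=10: T-B = 18 → S
  shifts repeat with period 3: TSW

TSW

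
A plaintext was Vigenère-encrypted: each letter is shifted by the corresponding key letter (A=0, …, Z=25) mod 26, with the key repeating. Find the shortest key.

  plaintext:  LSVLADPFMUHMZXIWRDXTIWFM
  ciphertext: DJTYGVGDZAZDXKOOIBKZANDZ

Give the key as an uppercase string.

SRYNG

  i= 0: D-L = 18 → S
  i= 1: J-S = 17 → R
  i= 2: T-V = 24 → Y
  i= 3: Y-L = 13 → N
  i= 4: G-A =  6 → G
  i= 5: V-D = 18 → S
  i= 6: G-P = 17 → R
  i= 7: D-F = 24 → Y
  i= 8: Z-M = 13 → N
  i= 9: A-U =  6 → G
  i=10: Z-H = 18 → S
  i=11: D-M = 17 → R
  i=12: X-Z = 24 → Y
  i=13: K-X = 13 → N
  i=14: O-I =  6 → G
  i=15: O-W = 18 → S
  i=16: I-R = 17 → R
  i=17: B-D = 24 → Y
  i=18: K-X = 13 → N
  i=19: Z-T =  6 → G
  i=20: A-I = 18 → S
  i=21: N-W = 17 → R
  i=22: D-F = 24 → Y
  i=23: Z-M = 13 → N
  shifts repeat with period 5: SRYNG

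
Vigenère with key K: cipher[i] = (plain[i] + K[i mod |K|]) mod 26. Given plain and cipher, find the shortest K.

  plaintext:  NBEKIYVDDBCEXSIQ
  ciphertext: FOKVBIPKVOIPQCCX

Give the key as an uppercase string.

SNGLTKUH

  i= 0: F-N = 18 → S
  i= 1: O-B = 13 → N
  i= 2: K-E =  6 → G
  i= 3: V-K = 11 → L
  i= 4: B-I = 19 → T
  i= 5: I-Y = 10 → K
  i= 6: P-V = 20 → U
  i= 7: K-D =  7 → H
  i= 8: V-D = 18 → S
  i= 9: O-B = 13 → N
  i=10: I-C =  6 → G
  i=11: P-E = 11 → L
  i=12: Q-X = 19 → T
  i=13: C-S = 10 → K
  i=14: C-I = 20 → U
  i=15: X-Q =  7 → H
  shifts repeat with period 8: SNGLTKUH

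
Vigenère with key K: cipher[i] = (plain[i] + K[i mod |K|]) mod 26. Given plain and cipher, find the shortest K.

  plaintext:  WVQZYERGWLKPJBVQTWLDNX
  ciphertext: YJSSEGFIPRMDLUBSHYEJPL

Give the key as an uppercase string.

COCTG

  i= 0: Y-W =  2 → C
  i= 1: J-V = 14 → O
  i= 2: S-Q =  2 → C
  i= 3: S-Z = 19 → T
  i= 4: E-Y =  6 → G
  i= 5: G-E =  2 → C
  i= 6: F-R = 14 → O
  i= 7: I-G =  2 → C
  i= 8: P-W = 19 → T
  i= 9: R-L =  6 → G
  i=10: M-K =  2 → C
  i=11: D-P = 14 → O
  i=12: L-J =  2 → C
  i=13: U-B = 19 → T
  i=14: B-V =  6 → G
  i=15: S-Q =  2 → C
  i=16: H-T = 14 → O
  i=17: Y-W =  2 → C
  i=18: E-L = 19 → T
  i=19: J-D =  6 → G
  i=20: P-N =  2 → C
  i=21: L-X = 14 → O
  shifts repeat with period 5: COCTG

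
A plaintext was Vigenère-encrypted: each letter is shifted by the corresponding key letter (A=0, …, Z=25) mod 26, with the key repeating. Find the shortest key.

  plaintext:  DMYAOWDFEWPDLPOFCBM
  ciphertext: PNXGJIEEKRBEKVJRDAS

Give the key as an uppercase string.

MBZGV

  i= 0: P-D = 12 → M
  i= 1: N-M =  1 → B
  i= 2: X-Y = 25 → Z
  i= 3: G-A =  6 → G
  i= 4: J-O = 21 → V
  i= 5: I-W = 12 → M
  i= 6: E-D =  1 → B
  i= 7: E-F = 25 → Z
  i= 8: K-E =  6 → G
  i= 9: R-W = 21 → V
  i=10: B-P = 12 → M
  i=11: E-D =  1 → B
  i=12: K-L = 25 → Z
  i=13: V-P =  6 → G
  i=14: J-O = 21 → V
  i=15: R-F = 12 → M
  i=16: D-C =  1 → B
  i=17: A-B = 25 → Z
  i=18: S-M =  6 → G
  shifts repeat with period 5: MBZGV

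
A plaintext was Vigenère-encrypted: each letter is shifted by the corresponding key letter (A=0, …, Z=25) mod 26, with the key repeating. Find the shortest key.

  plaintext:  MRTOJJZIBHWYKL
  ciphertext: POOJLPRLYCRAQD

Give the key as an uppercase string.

DXVVCGS

  i= 0: P-M =  3 → D
  i= 1: O-R = 23 → X
  i= 2: O-T = 21 → V
  i= 3: J-O = 21 → V
  i= 4: L-J =  2 → C
  i= 5: P-J =  6 → G
  i= 6: R-Z = 18 → S
  i= 7: L-I =  3 → D
  i= 8: Y-B = 23 → X
  i= 9: C-H = 21 → V
  i=10: R-W = 21 → V
  i=11: A-Y =  2 → C
  i=12: Q-K =  6 → G
  i=13: D-L = 18 → S
  shifts repeat with period 7: DXVVCGS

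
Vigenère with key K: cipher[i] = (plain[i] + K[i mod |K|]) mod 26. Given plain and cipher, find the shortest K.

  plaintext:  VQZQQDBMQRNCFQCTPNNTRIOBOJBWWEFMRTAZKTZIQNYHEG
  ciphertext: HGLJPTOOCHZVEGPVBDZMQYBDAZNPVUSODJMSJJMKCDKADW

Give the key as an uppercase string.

MQMTZQNC

  i= 0: H-V = 12 → M
  i= 1: G-Q = 16 → Q
  i= 2: L-Z = 12 → M
  i= 3: J-Q = 19 → T
  i= 4: P-Q = 25 → Z
  i= 5: T-D = 16 → Q
  i= 6: O-B = 13 → N
  i= 7: O-M =  2 → C
  i= 8: C-Q = 12 → M
  i= 9: H-R = 16 → Q
  i=10: Z-N = 12 → M
  i=11: V-C = 19 → T
  i=12: E-F = 25 → Z
  i=13: G-Q = 16 → Q
  i=14: P-C = 13 → N
  i=15: V-T =  2 → C
  i=16: B-P = 12 → M
  i=17: D-N = 16 → Q
  i=18: Z-N = 12 → M
  i=19: M-T = 19 → T
  i=20: Q-R = 25 → Z
  i=21: Y-I = 16 → Q
  i=22: B-O = 13 → N
  i=23: D-B =  2 → C
  i=24: A-O = 12 → M
  i=25: Z-J = 16 → Q
  i=26: N-B = 12 → M
  i=27: P-W = 19 → T
  i=28: V-W = 25 → Z
  i=29: U-E = 16 → Q
  i=30: S-F = 13 → N
  i=31: O-M =  2 → C
  i=32: D-R = 12 → M
  i=33: J-T = 16 → Q
  i=34: M-A = 12 → M
  i=35: S-Z = 19 → T
  i=36: J-K = 25 → Z
  i=37: J-T = 16 → Q
  i=38: M-Z = 13 → N
  i=39: K-I =  2 → C
  i=40: C-Q = 12 → M
  i=41: D-N = 16 → Q
  i=42: K-Y = 12 → M
  i=43: A-H = 19 → T
  i=44: D-E = 25 → Z
  i=45: W-G = 16 → Q
  shifts repeat with period 8: MQMTZQNC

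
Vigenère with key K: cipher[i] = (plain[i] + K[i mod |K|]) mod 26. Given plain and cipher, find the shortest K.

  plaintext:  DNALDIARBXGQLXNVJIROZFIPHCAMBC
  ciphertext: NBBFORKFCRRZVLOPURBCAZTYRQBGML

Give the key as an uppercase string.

  i= 0: N-D = 10 → K
  i= 1: B-N = 14 → O
  i= 2: B-A =  1 → B
  i= 3: F-L = 20 → U
  i= 4: O-D = 11 → L
  i= 5: R-I =  9 → J
  i= 6: K-A = 10 → K
  i= 7: F-R = 14 → O
  i= 8: C-B =  1 → B
  i= 9: R-X = 20 → U
  i=10: R-G = 11 → L
  i=11: Z-Q =  9 → J
  i=12: V-L = 10 → K
  i=13: L-X = 14 → O
  i=14: O-N =  1 → B
  i=15: P-V = 20 → U
  i=16: U-J = 11 → L
  i=17: R-I =  9 → J
  i=18: B-R = 10 → K
  i=19: C-O = 14 → O
  i=20: A-Z =  1 → B
  i=21: Z-F = 20 → U
  i=22: T-I = 11 → L
  i=23: Y-P =  9 → J
  i=24: R-H = 10 → K
  i=25: Q-C = 14 → O
  i=26: B-A =  1 → B
  i=27: G-M = 20 → U
  i=28: M-B = 11 → L
  i=29: L-C =  9 → J
  shifts repeat with period 6: KOBULJ

KOBULJ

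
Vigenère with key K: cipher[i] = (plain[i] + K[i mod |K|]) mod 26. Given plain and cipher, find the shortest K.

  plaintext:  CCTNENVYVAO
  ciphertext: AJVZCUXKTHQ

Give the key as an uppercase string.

  i= 0: A-C = 24 → Y
  i= 1: J-C =  7 → H
  i= 2: V-T =  2 → C
  i= 3: Z-N = 12 → M
  i= 4: C-E = 24 → Y
  i= 5: U-N =  7 → H
  i= 6: X-V =  2 → C
  i= 7: K-Y = 12 → M
  i= 8: T-V = 24 → Y
  i= 9: H-A =  7 → H
  i=10: Q-O =  2 → C
  shifts repeat with period 4: YHCM

YHCM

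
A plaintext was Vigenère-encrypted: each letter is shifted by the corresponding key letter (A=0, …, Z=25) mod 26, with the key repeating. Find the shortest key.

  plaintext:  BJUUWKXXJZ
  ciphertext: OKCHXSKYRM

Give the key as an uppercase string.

  i= 0: O-B = 13 → N
  i= 1: K-J =  1 → B
  i= 2: C-U =  8 → I
  i= 3: H-U = 13 → N
  i= 4: X-W =  1 → B
  i= 5: S-K =  8 → I
  i= 6: K-X = 13 → N
  i= 7: Y-X =  1 → B
  i= 8: R-J =  8 → I
  i= 9: M-Z = 13 → N
  shifts repeat with period 3: NBI

NBI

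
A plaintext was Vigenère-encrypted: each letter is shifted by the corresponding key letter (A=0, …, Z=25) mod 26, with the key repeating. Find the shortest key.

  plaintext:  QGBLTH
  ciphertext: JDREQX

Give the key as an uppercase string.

  i= 0: J-Q = 19 → T
  i= 1: D-G = 23 → X
  i= 2: R-B = 16 → Q
  i= 3: E-L = 19 → T
  i= 4: Q-T = 23 → X
  i= 5: X-H = 16 → Q
  shifts repeat with period 3: TXQ

TXQ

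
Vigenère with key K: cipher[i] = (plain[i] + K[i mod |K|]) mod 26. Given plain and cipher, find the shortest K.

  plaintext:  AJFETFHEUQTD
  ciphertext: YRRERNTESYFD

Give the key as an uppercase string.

YIMA

  i= 0: Y-A = 24 → Y
  i= 1: R-J =  8 → I
  i= 2: R-F = 12 → M
  i= 3: E-E =  0 → A
  i= 4: R-T = 24 → Y
  i= 5: N-F =  8 → I
  i= 6: T-H = 12 → M
  i= 7: E-E =  0 → A
  i= 8: S-U = 24 → Y
  i= 9: Y-Q =  8 → I
  i=10: F-T = 12 → M
  i=11: D-D =  0 → A
  shifts repeat with period 4: YIMA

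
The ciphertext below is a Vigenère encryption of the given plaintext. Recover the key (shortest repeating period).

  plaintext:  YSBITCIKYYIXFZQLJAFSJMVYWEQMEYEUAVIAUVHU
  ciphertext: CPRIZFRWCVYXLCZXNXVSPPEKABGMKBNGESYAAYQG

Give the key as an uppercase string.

  i= 0: C-Y =  4 → E
  i= 1: P-S = 23 → X
  i= 2: R-B = 16 → Q
  i= 3: I-I =  0 → A
  i= 4: Z-T =  6 → G
  i= 5: F-C =  3 → D
  i= 6: R-I =  9 → J
  i= 7: W-K = 12 → M
  i= 8: C-Y =  4 → E
  i= 9: V-Y = 23 → X
  i=10: Y-I = 16 → Q
  i=11: X-X =  0 → A
  i=12: L-F =  6 → G
  i=13: C-Z =  3 → D
  i=14: Z-Q =  9 → J
  i=15: X-L = 12 → M
  i=16: N-J =  4 → E
  i=17: X-A = 23 → X
  i=18: V-F = 16 → Q
  i=19: S-S =  0 → A
  i=20: P-J =  6 → G
  i=21: P-M =  3 → D
  i=22: E-V =  9 → J
  i=23: K-Y = 12 → M
  i=24: A-W =  4 → E
  i=25: B-E = 23 → X
  i=26: G-Q = 16 → Q
  i=27: M-M =  0 → A
  i=28: K-E =  6 → G
  i=29: B-Y =  3 → D
  i=30: N-E =  9 → J
  i=31: G-U = 12 → M
  i=32: E-A =  4 → E
  i=33: S-V = 23 → X
  i=34: Y-I = 16 → Q
  i=35: A-A =  0 → A
  i=36: A-U =  6 → G
  i=37: Y-V =  3 → D
  i=38: Q-H =  9 → J
  i=39: G-U = 12 → M
  shifts repeat with period 8: EXQAGDJM

EXQAGDJM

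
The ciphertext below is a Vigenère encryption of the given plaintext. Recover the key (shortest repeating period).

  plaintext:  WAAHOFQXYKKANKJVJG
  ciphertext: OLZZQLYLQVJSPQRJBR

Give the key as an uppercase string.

SLZSCGIO

  i= 0: O-W = 18 → S
  i= 1: L-A = 11 → L
  i= 2: Z-A = 25 → Z
  i= 3: Z-H = 18 → S
  i= 4: Q-O =  2 → C
  i= 5: L-F =  6 → G
  i= 6: Y-Q =  8 → I
  i= 7: L-X = 14 → O
  i= 8: Q-Y = 18 → S
  i= 9: V-K = 11 → L
  i=10: J-K = 25 → Z
  i=11: S-A = 18 → S
  i=12: P-N =  2 → C
  i=13: Q-K =  6 → G
  i=14: R-J =  8 → I
  i=15: J-V = 14 → O
  i=16: B-J = 18 → S
  i=17: R-G = 11 → L
  shifts repeat with period 8: SLZSCGIO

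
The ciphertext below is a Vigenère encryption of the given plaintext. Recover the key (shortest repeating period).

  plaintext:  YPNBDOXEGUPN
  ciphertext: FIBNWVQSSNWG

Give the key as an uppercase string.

HTOMT

  i= 0: F-Y =  7 → H
  i= 1: I-P = 19 → T
  i= 2: B-N = 14 → O
  i= 3: N-B = 12 → M
  i= 4: W-D = 19 → T
  i= 5: V-O =  7 → H
  i= 6: Q-X = 19 → T
  i= 7: S-E = 14 → O
  i= 8: S-G = 12 → M
  i= 9: N-U = 19 → T
  i=10: W-P =  7 → H
  i=11: G-N = 19 → T
  shifts repeat with period 5: HTOMT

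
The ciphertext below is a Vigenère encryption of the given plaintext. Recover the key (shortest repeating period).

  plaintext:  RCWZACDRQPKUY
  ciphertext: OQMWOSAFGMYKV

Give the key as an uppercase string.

XOQ

  i= 0: O-R = 23 → X
  i= 1: Q-C = 14 → O
  i= 2: M-W = 16 → Q
  i= 3: W-Z = 23 → X
  i= 4: O-A = 14 → O
  i= 5: S-C = 16 → Q
  i= 6: A-D = 23 → X
  i= 7: F-R = 14 → O
  i= 8: G-Q = 16 → Q
  i= 9: M-P = 23 → X
  i=10: Y-K = 14 → O
  i=11: K-U = 16 → Q
  i=12: V-Y = 23 → X
  shifts repeat with period 3: XOQ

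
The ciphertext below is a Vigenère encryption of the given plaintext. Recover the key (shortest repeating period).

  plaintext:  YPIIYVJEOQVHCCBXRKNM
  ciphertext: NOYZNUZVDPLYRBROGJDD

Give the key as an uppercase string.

PZQR

  i= 0: N-Y = 15 → P
  i= 1: O-P = 25 → Z
  i= 2: Y-I = 16 → Q
  i= 3: Z-I = 17 → R
  i= 4: N-Y = 15 → P
  i= 5: U-V = 25 → Z
  i= 6: Z-J = 16 → Q
  i= 7: V-E = 17 → R
  i= 8: D-O = 15 → P
  i= 9: P-Q = 25 → Z
  i=10: L-V = 16 → Q
  i=11: Y-H = 17 → R
  i=12: R-C = 15 → P
  i=13: B-C = 25 → Z
  i=14: R-B = 16 → Q
  i=15: O-X = 17 → R
  i=16: G-R = 15 → P
  i=17: J-K = 25 → Z
  i=18: D-N = 16 → Q
  i=19: D-M = 17 → R
  shifts repeat with period 4: PZQR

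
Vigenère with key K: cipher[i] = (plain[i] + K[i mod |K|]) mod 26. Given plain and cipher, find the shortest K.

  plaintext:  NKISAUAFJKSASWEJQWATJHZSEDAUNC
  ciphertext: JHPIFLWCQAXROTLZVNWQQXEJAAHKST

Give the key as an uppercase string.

  i= 0: J-N = 22 → W
  i= 1: H-K = 23 → X
  i= 2: P-I =  7 → H
  i= 3: I-S = 16 → Q
  i= 4: F-A =  5 → F
  i= 5: L-U = 17 → R
  i= 6: W-A = 22 → W
  i= 7: C-F = 23 → X
  i= 8: Q-J =  7 → H
  i= 9: A-K = 16 → Q
  i=10: X-S =  5 → F
  i=11: R-A = 17 → R
  i=12: O-S = 22 → W
  i=13: T-W = 23 → X
  i=14: L-E =  7 → H
  i=15: Z-J = 16 → Q
  i=16: V-Q =  5 → F
  i=17: N-W = 17 → R
  i=18: W-A = 22 → W
  i=19: Q-T = 23 → X
  i=20: Q-J =  7 → H
  i=21: X-H = 16 → Q
  i=22: E-Z =  5 → F
  i=23: J-S = 17 → R
  i=24: A-E = 22 → W
  i=25: A-D = 23 → X
  i=26: H-A =  7 → H
  i=27: K-U = 16 → Q
  i=28: S-N =  5 → F
  i=29: T-C = 17 → R
  shifts repeat with period 6: WXHQFR

WXHQFR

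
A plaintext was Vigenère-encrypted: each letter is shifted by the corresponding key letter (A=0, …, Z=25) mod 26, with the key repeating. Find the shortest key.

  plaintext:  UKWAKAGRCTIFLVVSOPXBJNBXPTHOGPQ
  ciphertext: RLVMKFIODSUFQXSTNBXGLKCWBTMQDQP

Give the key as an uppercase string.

XBZMAFC

  i= 0: R-U = 23 → X
  i= 1: L-K =  1 → B
  i= 2: V-W = 25 → Z
  i= 3: M-A = 12 → M
  i= 4: K-K =  0 → A
  i= 5: F-A =  5 → F
  i= 6: I-G =  2 → C
  i= 7: O-R = 23 → X
  i= 8: D-C =  1 → B
  i= 9: S-T = 25 → Z
  i=10: U-I = 12 → M
  i=11: F-F =  0 → A
  i=12: Q-L =  5 → F
  i=13: X-V =  2 → C
  i=14: S-V = 23 → X
  i=15: T-S =  1 → B
  i=16: N-O = 25 → Z
  i=17: B-P = 12 → M
  i=18: X-X =  0 → A
  i=19: G-B =  5 → F
  i=20: L-J =  2 → C
  i=21: K-N = 23 → X
  i=22: C-B =  1 → B
  i=23: W-X = 25 → Z
  i=24: B-P = 12 → M
  i=25: T-T =  0 → A
  i=26: M-H =  5 → F
  i=27: Q-O =  2 → C
  i=28: D-G = 23 → X
  i=29: Q-P =  1 → B
  i=30: P-Q = 25 → Z
  shifts repeat with period 7: XBZMAFC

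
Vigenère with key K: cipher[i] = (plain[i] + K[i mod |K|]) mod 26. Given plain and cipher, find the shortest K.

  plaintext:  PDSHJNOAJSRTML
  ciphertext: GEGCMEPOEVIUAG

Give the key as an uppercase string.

RBOVD

  i= 0: G-P = 17 → R
  i= 1: E-D =  1 → B
  i= 2: G-S = 14 → O
  i= 3: C-H = 21 → V
  i= 4: M-J =  3 → D
  i= 5: E-N = 17 → R
  i= 6: P-O =  1 → B
  i= 7: O-A = 14 → O
  i= 8: E-J = 21 → V
  i= 9: V-S =  3 → D
  i=10: I-R = 17 → R
  i=11: U-T =  1 → B
  i=12: A-M = 14 → O
  i=13: G-L = 21 → V
  shifts repeat with period 5: RBOVD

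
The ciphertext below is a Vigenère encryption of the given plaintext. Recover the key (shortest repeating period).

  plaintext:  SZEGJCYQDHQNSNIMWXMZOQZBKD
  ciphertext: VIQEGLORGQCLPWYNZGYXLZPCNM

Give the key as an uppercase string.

DJMYXJQB

  i= 0: V-S =  3 → D
  i= 1: I-Z =  9 → J
  i= 2: Q-E = 12 → M
  i= 3: E-G = 24 → Y
  i= 4: G-J = 23 → X
  i= 5: L-C =  9 → J
  i= 6: O-Y = 16 → Q
  i= 7: R-Q =  1 → B
  i= 8: G-D =  3 → D
  i= 9: Q-H =  9 → J
  i=10: C-Q = 12 → M
  i=11: L-N = 24 → Y
  i=12: P-S = 23 → X
  i=13: W-N =  9 → J
  i=14: Y-I = 16 → Q
  i=15: N-M =  1 → B
  i=16: Z-W =  3 → D
  i=17: G-X =  9 → J
  i=18: Y-M = 12 → M
  i=19: X-Z = 24 → Y
  i=20: L-O = 23 → X
  i=21: Z-Q =  9 → J
  i=22: P-Z = 16 → Q
  i=23: C-B =  1 → B
  i=24: N-K =  3 → D
  i=25: M-D =  9 → J
  shifts repeat with period 8: DJMYXJQB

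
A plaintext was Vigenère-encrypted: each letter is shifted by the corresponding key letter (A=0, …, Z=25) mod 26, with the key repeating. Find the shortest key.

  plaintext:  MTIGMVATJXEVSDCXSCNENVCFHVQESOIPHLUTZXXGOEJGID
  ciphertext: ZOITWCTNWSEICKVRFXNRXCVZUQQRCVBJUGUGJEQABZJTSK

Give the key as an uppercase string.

  i= 0: Z-M = 13 → N
  i= 1: O-T = 21 → V
  i= 2: I-I =  0 → A
  i= 3: T-G = 13 → N
  i= 4: W-M = 10 → K
  i= 5: C-V =  7 → H
  i= 6: T-A = 19 → T
  i= 7: N-T = 20 → U
  i= 8: W-J = 13 → N
  i= 9: S-X = 21 → V
  i=10: E-E =  0 → A
  i=11: I-V = 13 → N
  i=12: C-S = 10 → K
  i=13: K-D =  7 → H
  i=14: V-C = 19 → T
  i=15: R-X = 20 → U
  i=16: F-S = 13 → N
  i=17: X-C = 21 → V
  i=18: N-N =  0 → A
  i=19: R-E = 13 → N
  i=20: X-N = 10 → K
  i=21: C-V =  7 → H
  i=22: V-C = 19 → T
  i=23: Z-F = 20 → U
  i=24: U-H = 13 → N
  i=25: Q-V = 21 → V
  i=26: Q-Q =  0 → A
  i=27: R-E = 13 → N
  i=28: C-S = 10 → K
  i=29: V-O =  7 → H
  i=30: B-I = 19 → T
  i=31: J-P = 20 → U
  i=32: U-H = 13 → N
  i=33: G-L = 21 → V
  i=34: U-U =  0 → A
  i=35: G-T = 13 → N
  i=36: J-Z = 10 → K
  i=37: E-X =  7 → H
  i=38: Q-X = 19 → T
  i=39: A-G = 20 → U
  i=40: B-O = 13 → N
  i=41: Z-E = 21 → V
  i=42: J-J =  0 → A
  i=43: T-G = 13 → N
  i=44: S-I = 10 → K
  i=45: K-D =  7 → H
  shifts repeat with period 8: NVANKHTU

NVANKHTU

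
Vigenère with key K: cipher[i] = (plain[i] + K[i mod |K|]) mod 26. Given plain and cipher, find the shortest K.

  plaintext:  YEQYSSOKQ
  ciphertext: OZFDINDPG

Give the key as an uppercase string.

  i= 0: O-Y = 16 → Q
  i= 1: Z-E = 21 → V
  i= 2: F-Q = 15 → P
  i= 3: D-Y =  5 → F
  i= 4: I-S = 16 → Q
  i= 5: N-S = 21 → V
  i= 6: D-O = 15 → P
  i= 7: P-K =  5 → F
  i= 8: G-Q = 16 → Q
  shifts repeat with period 4: QVPF

QVPF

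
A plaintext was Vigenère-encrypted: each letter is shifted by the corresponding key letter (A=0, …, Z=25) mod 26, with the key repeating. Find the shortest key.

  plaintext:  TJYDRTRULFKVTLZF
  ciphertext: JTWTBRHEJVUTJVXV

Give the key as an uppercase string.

  i= 0: J-T = 16 → Q
  i= 1: T-J = 10 → K
  i= 2: W-Y = 24 → Y
  i= 3: T-D = 16 → Q
  i= 4: B-R = 10 → K
  i= 5: R-T = 24 → Y
  i= 6: H-R = 16 → Q
  i= 7: E-U = 10 → K
  i= 8: J-L = 24 → Y
  i= 9: V-F = 16 → Q
  i=10: U-K = 10 → K
  i=11: T-V = 24 → Y
  i=12: J-T = 16 → Q
  i=13: V-L = 10 → K
  i=14: X-Z = 24 → Y
  i=15: V-F = 16 → Q
  shifts repeat with period 3: QKY

QKY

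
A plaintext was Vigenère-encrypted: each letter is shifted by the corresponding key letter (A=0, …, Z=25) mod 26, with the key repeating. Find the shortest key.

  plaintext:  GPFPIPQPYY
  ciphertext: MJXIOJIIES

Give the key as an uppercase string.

  i= 0: M-G =  6 → G
  i= 1: J-P = 20 → U
  i= 2: X-F = 18 → S
  i= 3: I-P = 19 → T
  i= 4: O-I =  6 → G
  i= 5: J-P = 20 → U
  i= 6: I-Q = 18 → S
  i= 7: I-P = 19 → T
  i= 8: E-Y =  6 → G
  i= 9: S-Y = 20 → U
  shifts repeat with period 4: GUST

GUST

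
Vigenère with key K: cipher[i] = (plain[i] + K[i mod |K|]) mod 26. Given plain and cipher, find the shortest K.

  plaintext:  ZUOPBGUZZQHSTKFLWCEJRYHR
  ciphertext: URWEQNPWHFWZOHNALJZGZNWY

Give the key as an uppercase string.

  i= 0: U-Z = 21 → V
  i= 1: R-U = 23 → X
  i= 2: W-O =  8 → I
  i= 3: E-P = 15 → P
  i= 4: Q-B = 15 → P
  i= 5: N-G =  7 → H
  i= 6: P-U = 21 → V
  i= 7: W-Z = 23 → X
  i= 8: H-Z =  8 → I
  i= 9: F-Q = 15 → P
  i=10: W-H = 15 → P
  i=11: Z-S =  7 → H
  i=12: O-T = 21 → V
  i=13: H-K = 23 → X
  i=14: N-F =  8 → I
  i=15: A-L = 15 → P
  i=16: L-W = 15 → P
  i=17: J-C =  7 → H
  i=18: Z-E = 21 → V
  i=19: G-J = 23 → X
  i=20: Z-R =  8 → I
  i=21: N-Y = 15 → P
  i=22: W-H = 15 → P
  i=23: Y-R =  7 → H
  shifts repeat with period 6: VXIPPH

VXIPPH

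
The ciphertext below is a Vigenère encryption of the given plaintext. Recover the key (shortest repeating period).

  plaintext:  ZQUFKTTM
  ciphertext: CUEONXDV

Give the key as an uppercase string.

DEKJ

  i= 0: C-Z =  3 → D
  i= 1: U-Q =  4 → E
  i= 2: E-U = 10 → K
  i= 3: O-F =  9 → J
  i= 4: N-K =  3 → D
  i= 5: X-T =  4 → E
  i= 6: D-T = 10 → K
  i= 7: V-M =  9 → J
  shifts repeat with period 4: DEKJ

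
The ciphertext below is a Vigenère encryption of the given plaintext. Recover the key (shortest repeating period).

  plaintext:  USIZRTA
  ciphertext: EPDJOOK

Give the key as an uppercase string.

  i= 0: E-U = 10 → K
  i= 1: P-S = 23 → X
  i= 2: D-I = 21 → V
  i= 3: J-Z = 10 → K
  i= 4: O-R = 23 → X
  i= 5: O-T = 21 → V
  i= 6: K-A = 10 → K
  shifts repeat with period 3: KXV

KXV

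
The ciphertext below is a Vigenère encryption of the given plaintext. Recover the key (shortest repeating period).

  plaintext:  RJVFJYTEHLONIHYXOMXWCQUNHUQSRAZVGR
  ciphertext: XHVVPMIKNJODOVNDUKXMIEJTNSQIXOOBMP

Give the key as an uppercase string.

GYAQGOPG

  i= 0: X-R =  6 → G
  i= 1: H-J = 24 → Y
  i= 2: V-V =  0 → A
  i= 3: V-F = 16 → Q
  i= 4: P-J =  6 → G
  i= 5: M-Y = 14 → O
  i= 6: I-T = 15 → P
  i= 7: K-E =  6 → G
  i= 8: N-H =  6 → G
  i= 9: J-L = 24 → Y
  i=10: O-O =  0 → A
  i=11: D-N = 16 → Q
  i=12: O-I =  6 → G
  i=13: V-H = 14 → O
  i=14: N-Y = 15 → P
  i=15: D-X =  6 → G
  i=16: U-O =  6 → G
  i=17: K-M = 24 → Y
  i=18: X-X =  0 → A
  i=19: M-W = 16 → Q
  i=20: I-C =  6 → G
  i=21: E-Q = 14 → O
  i=22: J-U = 15 → P
  i=23: T-N =  6 → G
  i=24: N-H =  6 → G
  i=25: S-U = 24 → Y
  i=26: Q-Q =  0 → A
  i=27: I-S = 16 → Q
  i=28: X-R =  6 → G
  i=29: O-A = 14 → O
  i=30: O-Z = 15 → P
  i=31: B-V =  6 → G
  i=32: M-G =  6 → G
  i=33: P-R = 24 → Y
  shifts repeat with period 8: GYAQGOPG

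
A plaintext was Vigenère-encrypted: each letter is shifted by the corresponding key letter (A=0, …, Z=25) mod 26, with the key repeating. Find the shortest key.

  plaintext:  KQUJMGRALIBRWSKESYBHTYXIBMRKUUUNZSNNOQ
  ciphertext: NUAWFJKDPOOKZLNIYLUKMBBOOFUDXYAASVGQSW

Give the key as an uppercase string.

  i= 0: N-K =  3 → D
  i= 1: U-Q =  4 → E
  i= 2: A-U =  6 → G
  i= 3: W-J = 13 → N
  i= 4: F-M = 19 → T
  i= 5: J-G =  3 → D
  i= 6: K-R = 19 → T
  i= 7: D-A =  3 → D
  i= 8: P-L =  4 → E
  i= 9: O-I =  6 → G
  i=10: O-B = 13 → N
  i=11: K-R = 19 → T
  i=12: Z-W =  3 → D
  i=13: L-S = 19 → T
  i=14: N-K =  3 → D
  i=15: I-E =  4 → E
  i=16: Y-S =  6 → G
  i=17: L-Y = 13 → N
  i=18: U-B = 19 → T
  i=19: K-H =  3 → D
  i=20: M-T = 19 → T
  i=21: B-Y =  3 → D
  i=22: B-X =  4 → E
  i=23: O-I =  6 → G
  i=24: O-B = 13 → N
  i=25: F-M = 19 → T
  i=26: U-R =  3 → D
  i=27: D-K = 19 → T
  i=28: X-U =  3 → D
  i=29: Y-U =  4 → E
  i=30: A-U =  6 → G
  i=31: A-N = 13 → N
  i=32: S-Z = 19 → T
  i=33: V-S =  3 → D
  i=34: G-N = 19 → T
  i=35: Q-N =  3 → D
  i=36: S-O =  4 → E
  i=37: W-Q =  6 → G
  shifts repeat with period 7: DEGNTDT

DEGNTDT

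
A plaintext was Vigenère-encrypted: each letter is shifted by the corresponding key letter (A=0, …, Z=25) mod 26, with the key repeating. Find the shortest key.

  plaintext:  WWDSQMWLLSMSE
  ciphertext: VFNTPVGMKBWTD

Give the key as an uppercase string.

ZJKB

  i= 0: V-W = 25 → Z
  i= 1: F-W =  9 → J
  i= 2: N-D = 10 → K
  i= 3: T-S =  1 → B
  i= 4: P-Q = 25 → Z
  i= 5: V-M =  9 → J
  i= 6: G-W = 10 → K
  i= 7: M-L =  1 → B
  i= 8: K-L = 25 → Z
  i= 9: B-S =  9 → J
  i=10: W-M = 10 → K
  i=11: T-S =  1 → B
  i=12: D-E = 25 → Z
  shifts repeat with period 4: ZJKB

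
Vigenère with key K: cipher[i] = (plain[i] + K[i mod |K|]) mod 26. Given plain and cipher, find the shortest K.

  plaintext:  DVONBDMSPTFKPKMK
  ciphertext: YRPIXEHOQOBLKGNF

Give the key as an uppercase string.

VWB

  i= 0: Y-D = 21 → V
  i= 1: R-V = 22 → W
  i= 2: P-O =  1 → B
  i= 3: I-N = 21 → V
  i= 4: X-B = 22 → W
  i= 5: E-D =  1 → B
  i= 6: H-M = 21 → V
  i= 7: O-S = 22 → W
  i= 8: Q-P =  1 → B
  i= 9: O-T = 21 → V
  i=10: B-F = 22 → W
  i=11: L-K =  1 → B
  i=12: K-P = 21 → V
  i=13: G-K = 22 → W
  i=14: N-M =  1 → B
  i=15: F-K = 21 → V
  shifts repeat with period 3: VWB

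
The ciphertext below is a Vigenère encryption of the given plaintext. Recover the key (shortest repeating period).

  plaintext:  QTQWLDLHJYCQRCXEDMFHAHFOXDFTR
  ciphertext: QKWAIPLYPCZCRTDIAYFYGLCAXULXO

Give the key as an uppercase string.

  i= 0: Q-Q =  0 → A
  i= 1: K-T = 17 → R
  i= 2: W-Q =  6 → G
  i= 3: A-W =  4 → E
  i= 4: I-L = 23 → X
  i= 5: P-D = 12 → M
  i= 6: L-L =  0 → A
  i= 7: Y-H = 17 → R
  i= 8: P-J =  6 → G
  i= 9: C-Y =  4 → E
  i=10: Z-C = 23 → X
  i=11: C-Q = 12 → M
  i=12: R-R =  0 → A
  i=13: T-C = 17 → R
  i=14: D-X =  6 → G
  i=15: I-E =  4 → E
  i=16: A-D = 23 → X
  i=17: Y-M = 12 → M
  i=18: F-F =  0 → A
  i=19: Y-H = 17 → R
  i=20: G-A =  6 → G
  i=21: L-H =  4 → E
  i=22: C-F = 23 → X
  i=23: A-O = 12 → M
  i=24: X-X =  0 → A
  i=25: U-D = 17 → R
  i=26: L-F =  6 → G
  i=27: X-T =  4 → E
  i=28: O-R = 23 → X
  shifts repeat with period 6: ARGEXM

ARGEXM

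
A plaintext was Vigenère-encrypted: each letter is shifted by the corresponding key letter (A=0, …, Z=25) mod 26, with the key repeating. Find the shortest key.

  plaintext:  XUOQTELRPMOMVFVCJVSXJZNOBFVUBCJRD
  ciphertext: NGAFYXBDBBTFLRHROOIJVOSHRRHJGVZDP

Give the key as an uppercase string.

QMMPFT

  i= 0: N-X = 16 → Q
  i= 1: G-U = 12 → M
  i= 2: A-O = 12 → M
  i= 3: F-Q = 15 → P
  i= 4: Y-T =  5 → F
  i= 5: X-E = 19 → T
  i= 6: B-L = 16 → Q
  i= 7: D-R = 12 → M
  i= 8: B-P = 12 → M
  i= 9: B-M = 15 → P
  i=10: T-O =  5 → F
  i=11: F-M = 19 → T
  i=12: L-V = 16 → Q
  i=13: R-F = 12 → M
  i=14: H-V = 12 → M
  i=15: R-C = 15 → P
  i=16: O-J =  5 → F
  i=17: O-V = 19 → T
  i=18: I-S = 16 → Q
  i=19: J-X = 12 → M
  i=20: V-J = 12 → M
  i=21: O-Z = 15 → P
  i=22: S-N =  5 → F
  i=23: H-O = 19 → T
  i=24: R-B = 16 → Q
  i=25: R-F = 12 → M
  i=26: H-V = 12 → M
  i=27: J-U = 15 → P
  i=28: G-B =  5 → F
  i=29: V-C = 19 → T
  i=30: Z-J = 16 → Q
  i=31: D-R = 12 → M
  i=32: P-D = 12 → M
  shifts repeat with period 6: QMMPFT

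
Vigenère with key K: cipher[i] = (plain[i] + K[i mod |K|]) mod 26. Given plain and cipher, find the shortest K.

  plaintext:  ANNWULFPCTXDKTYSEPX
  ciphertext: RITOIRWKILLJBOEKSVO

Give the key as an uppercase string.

RVGSOG

  i= 0: R-A = 17 → R
  i= 1: I-N = 21 → V
  i= 2: T-N =  6 → G
  i= 3: O-W = 18 → S
  i= 4: I-U = 14 → O
  i= 5: R-L =  6 → G
  i= 6: W-F = 17 → R
  i= 7: K-P = 21 → V
  i= 8: I-C =  6 → G
  i= 9: L-T = 18 → S
  i=10: L-X = 14 → O
  i=11: J-D =  6 → G
  i=12: B-K = 17 → R
  i=13: O-T = 21 → V
  i=14: E-Y =  6 → G
  i=15: K-S = 18 → S
  i=16: S-E = 14 → O
  i=17: V-P =  6 → G
  i=18: O-X = 17 → R
  shifts repeat with period 6: RVGSOG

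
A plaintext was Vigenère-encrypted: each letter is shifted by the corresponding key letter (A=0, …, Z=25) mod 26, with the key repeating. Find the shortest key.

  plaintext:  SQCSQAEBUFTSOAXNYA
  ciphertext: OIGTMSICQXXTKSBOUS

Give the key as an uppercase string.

  i= 0: O-S = 22 → W
  i= 1: I-Q = 18 → S
  i= 2: G-C =  4 → E
  i= 3: T-S =  1 → B
  i= 4: M-Q = 22 → W
  i= 5: S-A = 18 → S
  i= 6: I-E =  4 → E
  i= 7: C-B =  1 → B
  i= 8: Q-U = 22 → W
  i= 9: X-F = 18 → S
  i=10: X-T =  4 → E
  i=11: T-S =  1 → B
  i=12: K-O = 22 → W
  i=13: S-A = 18 → S
  i=14: B-X =  4 → E
  i=15: O-N =  1 → B
  i=16: U-Y = 22 → W
  i=17: S-A = 18 → S
  shifts repeat with period 4: WSEB

WSEB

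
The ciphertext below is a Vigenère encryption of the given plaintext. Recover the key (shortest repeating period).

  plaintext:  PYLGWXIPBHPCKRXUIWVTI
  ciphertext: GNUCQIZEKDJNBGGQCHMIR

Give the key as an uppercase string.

  i= 0: G-P = 17 → R
  i= 1: N-Y = 15 → P
  i= 2: U-L =  9 → J
  i= 3: C-G = 22 → W
  i= 4: Q-W = 20 → U
  i= 5: I-X = 11 → L
  i= 6: Z-I = 17 → R
  i= 7: E-P = 15 → P
  i= 8: K-B =  9 → J
  i= 9: D-H = 22 → W
  i=10: J-P = 20 → U
  i=11: N-C = 11 → L
  i=12: B-K = 17 → R
  i=13: G-R = 15 → P
  i=14: G-X =  9 → J
  i=15: Q-U = 22 → W
  i=16: C-I = 20 → U
  i=17: H-W = 11 → L
  i=18: M-V = 17 → R
  i=19: I-T = 15 → P
  i=20: R-I =  9 → J
  shifts repeat with period 6: RPJWUL

RPJWUL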